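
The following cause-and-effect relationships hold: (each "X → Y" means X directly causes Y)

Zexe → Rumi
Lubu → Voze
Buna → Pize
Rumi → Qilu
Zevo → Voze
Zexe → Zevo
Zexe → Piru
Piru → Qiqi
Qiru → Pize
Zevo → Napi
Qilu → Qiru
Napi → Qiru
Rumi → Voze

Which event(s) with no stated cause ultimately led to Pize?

Tracing upstream from Pize: Pize ← Qiru ← Qilu ← Rumi ← Zexe.
A separate upstream branch: Pize ← Buna.
Each of those chain origins has no stated cause.

Buna, Zexe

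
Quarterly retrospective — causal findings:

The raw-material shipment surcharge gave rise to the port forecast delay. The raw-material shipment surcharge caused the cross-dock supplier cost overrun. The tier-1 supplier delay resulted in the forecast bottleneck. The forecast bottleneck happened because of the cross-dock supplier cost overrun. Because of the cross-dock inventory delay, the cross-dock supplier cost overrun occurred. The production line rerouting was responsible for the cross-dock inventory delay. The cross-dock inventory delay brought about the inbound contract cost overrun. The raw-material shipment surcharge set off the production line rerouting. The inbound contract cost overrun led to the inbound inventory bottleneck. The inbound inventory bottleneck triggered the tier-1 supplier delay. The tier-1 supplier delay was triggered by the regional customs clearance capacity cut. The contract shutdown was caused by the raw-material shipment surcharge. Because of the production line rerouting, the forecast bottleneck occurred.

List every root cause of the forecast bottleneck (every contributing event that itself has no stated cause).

Tracing upstream from the forecast bottleneck: the forecast bottleneck ← the production line rerouting ← the raw-material shipment surcharge.
A separate upstream branch: the forecast bottleneck ← the tier-1 supplier delay ← the regional customs clearance capacity cut.
Each of those chain origins has no stated cause.

the raw-material shipment surcharge, the regional customs clearance capacity cut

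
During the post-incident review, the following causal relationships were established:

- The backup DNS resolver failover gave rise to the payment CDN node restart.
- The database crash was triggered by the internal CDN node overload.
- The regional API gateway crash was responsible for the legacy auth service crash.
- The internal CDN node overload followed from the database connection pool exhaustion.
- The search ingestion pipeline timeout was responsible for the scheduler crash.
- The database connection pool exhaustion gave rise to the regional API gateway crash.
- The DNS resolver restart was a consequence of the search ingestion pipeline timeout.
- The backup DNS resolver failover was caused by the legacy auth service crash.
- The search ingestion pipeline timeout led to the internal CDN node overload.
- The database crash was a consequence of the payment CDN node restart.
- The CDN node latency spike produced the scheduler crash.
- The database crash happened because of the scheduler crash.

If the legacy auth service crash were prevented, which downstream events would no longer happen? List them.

the backup DNS resolver failover, the payment CDN node restart

Downstream of the legacy auth service crash: the backup DNS resolver failover, the payment CDN node restart, the database crash.
Of those, still caused via another path: the database crash.
The remainder have no surviving cause.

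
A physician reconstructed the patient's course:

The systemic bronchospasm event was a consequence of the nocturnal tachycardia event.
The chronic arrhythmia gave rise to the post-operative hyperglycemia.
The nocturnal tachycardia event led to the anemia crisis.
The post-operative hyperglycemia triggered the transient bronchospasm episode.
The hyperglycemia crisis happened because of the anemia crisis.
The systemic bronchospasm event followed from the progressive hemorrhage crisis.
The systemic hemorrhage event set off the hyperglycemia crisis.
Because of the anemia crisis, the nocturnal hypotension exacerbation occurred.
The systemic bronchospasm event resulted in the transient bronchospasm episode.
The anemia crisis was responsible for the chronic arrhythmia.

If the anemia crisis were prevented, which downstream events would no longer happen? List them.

the chronic arrhythmia, the nocturnal hypotension exacerbation, the post-operative hyperglycemia

Downstream of the anemia crisis: the nocturnal hypotension exacerbation, the chronic arrhythmia, the post-operative hyperglycemia, the transient bronchospasm episode, the hyperglycemia crisis.
Of those, still caused via another path: the transient bronchospasm episode, the hyperglycemia crisis.
The remainder have no surviving cause.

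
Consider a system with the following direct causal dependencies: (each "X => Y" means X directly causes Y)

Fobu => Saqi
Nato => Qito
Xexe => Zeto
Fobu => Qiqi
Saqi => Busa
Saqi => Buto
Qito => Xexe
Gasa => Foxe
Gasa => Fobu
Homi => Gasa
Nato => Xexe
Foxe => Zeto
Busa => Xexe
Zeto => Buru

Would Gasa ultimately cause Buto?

There is a causal chain: Gasa → Fobu → Saqi → Buto.

Yes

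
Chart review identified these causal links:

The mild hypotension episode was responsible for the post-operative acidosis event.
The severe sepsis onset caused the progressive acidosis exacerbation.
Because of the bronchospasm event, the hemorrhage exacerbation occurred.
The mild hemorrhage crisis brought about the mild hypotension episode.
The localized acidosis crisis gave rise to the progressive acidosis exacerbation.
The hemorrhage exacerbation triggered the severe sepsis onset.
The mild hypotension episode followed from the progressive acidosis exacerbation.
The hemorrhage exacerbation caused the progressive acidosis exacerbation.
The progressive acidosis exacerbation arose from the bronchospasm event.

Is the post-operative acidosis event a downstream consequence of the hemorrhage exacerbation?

There is a causal chain: the hemorrhage exacerbation → the progressive acidosis exacerbation → the mild hypotension episode → the post-operative acidosis event.

Yes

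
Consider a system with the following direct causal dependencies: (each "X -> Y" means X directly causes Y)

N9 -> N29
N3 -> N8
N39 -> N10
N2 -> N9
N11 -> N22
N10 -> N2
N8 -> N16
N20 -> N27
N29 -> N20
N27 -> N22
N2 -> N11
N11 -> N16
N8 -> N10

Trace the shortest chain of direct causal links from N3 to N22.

N3 → N8 → N10 → N2 → N11 → N22

N3 → N8
N8 → N10
N10 → N2
N2 → N11
N11 → N22
Length: 5 steps.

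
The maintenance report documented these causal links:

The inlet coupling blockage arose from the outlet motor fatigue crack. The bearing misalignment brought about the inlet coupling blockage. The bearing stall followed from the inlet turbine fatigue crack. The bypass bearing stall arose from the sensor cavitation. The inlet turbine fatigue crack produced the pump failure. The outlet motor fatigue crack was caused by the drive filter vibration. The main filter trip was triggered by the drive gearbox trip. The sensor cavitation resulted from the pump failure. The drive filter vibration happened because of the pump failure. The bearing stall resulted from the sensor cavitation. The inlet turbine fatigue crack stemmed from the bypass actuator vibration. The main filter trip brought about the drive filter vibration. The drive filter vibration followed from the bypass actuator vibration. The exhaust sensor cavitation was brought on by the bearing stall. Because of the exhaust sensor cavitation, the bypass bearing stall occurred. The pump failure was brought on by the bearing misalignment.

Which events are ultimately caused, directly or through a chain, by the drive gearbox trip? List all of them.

the drive filter vibration, the inlet coupling blockage, the main filter trip, the outlet motor fatigue crack

Direct effects: the main filter trip.
2 steps out: the drive filter vibration.
3 steps out: the outlet motor fatigue crack.
4 steps out: the inlet coupling blockage.
Not reachable from it: the bearing misalignment, the bypass actuator vibration, the inlet turbine fatigue crack, the pump failure, the sensor cavitation, the bearing stall, the exhaust sensor cavitation, the bypass bearing stall.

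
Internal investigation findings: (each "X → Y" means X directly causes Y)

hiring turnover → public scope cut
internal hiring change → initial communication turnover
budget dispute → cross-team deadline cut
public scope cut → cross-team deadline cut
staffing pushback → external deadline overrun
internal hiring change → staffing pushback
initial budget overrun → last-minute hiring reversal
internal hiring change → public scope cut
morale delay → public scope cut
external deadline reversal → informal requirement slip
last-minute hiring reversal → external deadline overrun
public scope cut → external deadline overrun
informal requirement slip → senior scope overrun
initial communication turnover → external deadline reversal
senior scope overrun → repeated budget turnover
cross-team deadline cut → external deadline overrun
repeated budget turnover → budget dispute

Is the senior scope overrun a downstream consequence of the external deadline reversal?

There is a causal chain: the external deadline reversal → the informal requirement slip → the senior scope overrun.

Yes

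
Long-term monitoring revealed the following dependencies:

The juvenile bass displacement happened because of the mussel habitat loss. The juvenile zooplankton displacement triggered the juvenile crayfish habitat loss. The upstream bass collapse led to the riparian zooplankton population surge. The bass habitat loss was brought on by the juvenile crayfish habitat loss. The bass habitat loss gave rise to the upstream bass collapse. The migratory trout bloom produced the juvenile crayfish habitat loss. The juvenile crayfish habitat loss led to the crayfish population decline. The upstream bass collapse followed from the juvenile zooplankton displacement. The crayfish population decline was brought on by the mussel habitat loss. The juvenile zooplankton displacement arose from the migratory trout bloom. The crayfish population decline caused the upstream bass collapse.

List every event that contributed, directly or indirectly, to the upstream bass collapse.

the bass habitat loss, the crayfish population decline, the juvenile crayfish habitat loss, the juvenile zooplankton displacement, the migratory trout bloom, the mussel habitat loss

Immediate causes of the upstream bass collapse: the juvenile zooplankton displacement, the bass habitat loss, the crayfish population decline.
Further upstream: the mussel habitat loss, the migratory trout bloom, the juvenile crayfish habitat loss.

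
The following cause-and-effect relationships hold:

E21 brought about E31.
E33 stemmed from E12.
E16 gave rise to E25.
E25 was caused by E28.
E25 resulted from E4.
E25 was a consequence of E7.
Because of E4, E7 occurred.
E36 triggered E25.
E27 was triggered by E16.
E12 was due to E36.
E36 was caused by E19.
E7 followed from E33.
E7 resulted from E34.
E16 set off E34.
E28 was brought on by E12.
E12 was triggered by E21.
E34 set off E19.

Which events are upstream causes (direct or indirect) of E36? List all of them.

E16, E19, E34

Immediate cause of E36: E19.
Further upstream: E16, E34.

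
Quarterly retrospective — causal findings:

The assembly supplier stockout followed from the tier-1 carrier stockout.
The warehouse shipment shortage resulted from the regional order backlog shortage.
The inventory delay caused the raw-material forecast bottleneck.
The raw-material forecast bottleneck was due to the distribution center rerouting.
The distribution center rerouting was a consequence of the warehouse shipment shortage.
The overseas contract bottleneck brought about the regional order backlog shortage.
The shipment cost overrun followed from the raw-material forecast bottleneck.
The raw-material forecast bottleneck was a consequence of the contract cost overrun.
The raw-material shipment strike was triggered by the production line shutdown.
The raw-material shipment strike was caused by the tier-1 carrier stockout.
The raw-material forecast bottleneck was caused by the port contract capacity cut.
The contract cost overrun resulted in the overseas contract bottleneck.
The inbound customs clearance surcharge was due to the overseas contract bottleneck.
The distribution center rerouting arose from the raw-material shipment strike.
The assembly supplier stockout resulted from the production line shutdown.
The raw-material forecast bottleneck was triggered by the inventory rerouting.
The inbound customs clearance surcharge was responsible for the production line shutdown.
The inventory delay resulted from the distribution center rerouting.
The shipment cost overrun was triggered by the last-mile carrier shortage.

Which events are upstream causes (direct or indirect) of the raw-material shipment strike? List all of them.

Immediate causes of the raw-material shipment strike: the production line shutdown, the tier-1 carrier stockout.
Further upstream: the contract cost overrun, the overseas contract bottleneck, the inbound customs clearance surcharge.

the contract cost overrun, the inbound customs clearance surcharge, the overseas contract bottleneck, the production line shutdown, the tier-1 carrier stockout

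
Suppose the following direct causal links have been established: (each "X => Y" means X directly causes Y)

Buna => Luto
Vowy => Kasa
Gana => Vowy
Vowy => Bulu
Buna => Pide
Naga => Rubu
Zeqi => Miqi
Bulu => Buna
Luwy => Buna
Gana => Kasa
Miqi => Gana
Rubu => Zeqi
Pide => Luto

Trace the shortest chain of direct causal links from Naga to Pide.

Naga → Rubu
Rubu → Zeqi
Zeqi → Miqi
Miqi → Gana
Gana → Vowy
Vowy → Bulu
Bulu → Buna
Buna → Pide
Length: 8 steps.

Naga → Rubu → Zeqi → Miqi → Gana → Vowy → Bulu → Buna → Pide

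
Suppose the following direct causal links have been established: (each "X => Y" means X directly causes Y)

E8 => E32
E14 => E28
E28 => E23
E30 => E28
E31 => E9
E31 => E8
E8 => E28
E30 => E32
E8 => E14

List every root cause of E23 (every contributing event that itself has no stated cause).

Tracing upstream from E23: E23 ← E28 ← E30.
A separate upstream branch: E23 ← E28 ← E8 ← E31.
Each of those chain origins has no stated cause.

E30, E31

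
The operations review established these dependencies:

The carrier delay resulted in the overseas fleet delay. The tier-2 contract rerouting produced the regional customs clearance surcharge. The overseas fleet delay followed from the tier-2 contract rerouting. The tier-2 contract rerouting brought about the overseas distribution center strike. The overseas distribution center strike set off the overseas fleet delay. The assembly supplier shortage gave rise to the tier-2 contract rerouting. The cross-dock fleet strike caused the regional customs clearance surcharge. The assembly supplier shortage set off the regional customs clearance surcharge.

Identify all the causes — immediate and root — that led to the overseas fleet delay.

the assembly supplier shortage, the carrier delay, the overseas distribution center strike, the tier-2 contract rerouting

Immediate causes of the overseas fleet delay: the tier-2 contract rerouting, the carrier delay, the overseas distribution center strike.
Further upstream: the assembly supplier shortage.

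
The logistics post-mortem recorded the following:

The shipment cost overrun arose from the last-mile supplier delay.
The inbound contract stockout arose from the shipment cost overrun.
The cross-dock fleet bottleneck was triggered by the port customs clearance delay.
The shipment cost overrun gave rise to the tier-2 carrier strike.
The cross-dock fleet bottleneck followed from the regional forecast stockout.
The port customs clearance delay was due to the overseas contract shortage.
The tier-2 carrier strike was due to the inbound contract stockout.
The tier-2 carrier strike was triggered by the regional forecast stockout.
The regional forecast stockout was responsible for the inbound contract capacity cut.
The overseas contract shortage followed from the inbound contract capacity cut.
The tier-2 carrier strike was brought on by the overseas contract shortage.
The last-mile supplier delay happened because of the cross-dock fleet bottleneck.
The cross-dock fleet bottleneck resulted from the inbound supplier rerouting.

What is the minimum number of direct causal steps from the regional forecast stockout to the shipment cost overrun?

Shortest chain: the regional forecast stockout → the cross-dock fleet bottleneck → the last-mile supplier delay → the shipment cost overrun.

3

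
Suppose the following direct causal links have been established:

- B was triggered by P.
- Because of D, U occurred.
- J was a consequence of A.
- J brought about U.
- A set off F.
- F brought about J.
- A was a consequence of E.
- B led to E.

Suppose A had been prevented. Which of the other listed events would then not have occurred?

F, J

Downstream of A: F, J, U.
Of those, still caused via another path: U.
The remainder have no surviving cause.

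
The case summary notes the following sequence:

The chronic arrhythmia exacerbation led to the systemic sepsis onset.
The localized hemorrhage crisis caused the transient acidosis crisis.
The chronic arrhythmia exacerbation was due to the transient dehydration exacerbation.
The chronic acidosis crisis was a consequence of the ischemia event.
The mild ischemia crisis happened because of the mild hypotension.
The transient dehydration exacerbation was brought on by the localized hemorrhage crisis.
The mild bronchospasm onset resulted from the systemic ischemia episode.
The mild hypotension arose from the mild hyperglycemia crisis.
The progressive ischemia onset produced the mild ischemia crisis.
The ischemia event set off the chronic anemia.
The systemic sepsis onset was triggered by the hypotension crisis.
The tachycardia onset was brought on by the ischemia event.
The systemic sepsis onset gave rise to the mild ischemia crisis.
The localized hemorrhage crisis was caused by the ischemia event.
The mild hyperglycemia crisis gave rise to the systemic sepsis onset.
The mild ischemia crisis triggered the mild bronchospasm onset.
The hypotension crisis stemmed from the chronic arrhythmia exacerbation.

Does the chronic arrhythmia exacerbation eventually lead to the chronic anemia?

No

The chronic arrhythmia exacerbation leads to the hypotension crisis, the systemic sepsis onset, the mild ischemia crisis, the mild bronchospasm onset; the chronic anemia is not among them.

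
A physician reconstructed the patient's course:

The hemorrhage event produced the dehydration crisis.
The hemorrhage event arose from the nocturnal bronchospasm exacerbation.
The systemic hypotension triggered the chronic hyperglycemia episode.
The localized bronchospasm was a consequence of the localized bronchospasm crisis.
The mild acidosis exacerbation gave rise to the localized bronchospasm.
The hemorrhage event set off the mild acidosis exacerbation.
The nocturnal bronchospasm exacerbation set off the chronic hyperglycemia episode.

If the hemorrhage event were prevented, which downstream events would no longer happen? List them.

Downstream of the hemorrhage event: the mild acidosis exacerbation, the localized bronchospasm, the dehydration crisis.
Of those, still caused via another path: the localized bronchospasm.
The remainder have no surviving cause.

the dehydration crisis, the mild acidosis exacerbation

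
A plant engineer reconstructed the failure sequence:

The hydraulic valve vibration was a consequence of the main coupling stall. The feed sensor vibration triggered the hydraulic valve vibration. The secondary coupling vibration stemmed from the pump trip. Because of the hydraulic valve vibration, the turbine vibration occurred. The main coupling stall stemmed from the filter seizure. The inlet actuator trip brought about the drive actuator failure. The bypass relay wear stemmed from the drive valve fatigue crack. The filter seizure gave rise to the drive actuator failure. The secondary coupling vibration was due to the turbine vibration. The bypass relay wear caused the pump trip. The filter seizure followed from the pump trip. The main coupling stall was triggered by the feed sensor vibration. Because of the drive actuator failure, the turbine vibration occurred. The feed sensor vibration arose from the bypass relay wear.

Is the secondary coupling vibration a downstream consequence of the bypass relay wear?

There is a causal chain: the bypass relay wear → the pump trip → the secondary coupling vibration.

Yes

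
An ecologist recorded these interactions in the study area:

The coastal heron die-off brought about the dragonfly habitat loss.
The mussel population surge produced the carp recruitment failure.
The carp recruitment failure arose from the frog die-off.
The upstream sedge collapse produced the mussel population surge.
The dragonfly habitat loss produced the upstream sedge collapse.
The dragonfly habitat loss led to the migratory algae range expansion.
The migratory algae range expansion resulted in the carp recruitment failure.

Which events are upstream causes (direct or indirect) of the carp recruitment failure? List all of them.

the coastal heron die-off, the dragonfly habitat loss, the frog die-off, the migratory algae range expansion, the mussel population surge, the upstream sedge collapse

Immediate causes of the carp recruitment failure: the frog die-off, the migratory algae range expansion, the mussel population surge.
Further upstream: the coastal heron die-off, the dragonfly habitat loss, the upstream sedge collapse.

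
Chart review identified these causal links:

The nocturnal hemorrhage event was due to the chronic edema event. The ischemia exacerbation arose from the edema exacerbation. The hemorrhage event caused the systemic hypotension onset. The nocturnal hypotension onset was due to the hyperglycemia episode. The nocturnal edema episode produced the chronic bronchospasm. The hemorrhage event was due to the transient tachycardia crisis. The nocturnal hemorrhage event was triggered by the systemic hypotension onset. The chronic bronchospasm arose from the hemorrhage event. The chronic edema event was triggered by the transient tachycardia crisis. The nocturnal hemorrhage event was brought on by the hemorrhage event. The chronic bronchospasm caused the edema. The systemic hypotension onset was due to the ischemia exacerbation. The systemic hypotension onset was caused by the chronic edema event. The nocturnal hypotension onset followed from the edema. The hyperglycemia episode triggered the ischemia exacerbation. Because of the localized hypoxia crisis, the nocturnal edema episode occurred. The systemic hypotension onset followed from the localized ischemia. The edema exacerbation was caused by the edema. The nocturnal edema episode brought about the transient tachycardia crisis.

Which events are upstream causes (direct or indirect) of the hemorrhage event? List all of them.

Immediate cause of the hemorrhage event: the transient tachycardia crisis.
Further upstream: the localized hypoxia crisis, the nocturnal edema episode.

the localized hypoxia crisis, the nocturnal edema episode, the transient tachycardia crisis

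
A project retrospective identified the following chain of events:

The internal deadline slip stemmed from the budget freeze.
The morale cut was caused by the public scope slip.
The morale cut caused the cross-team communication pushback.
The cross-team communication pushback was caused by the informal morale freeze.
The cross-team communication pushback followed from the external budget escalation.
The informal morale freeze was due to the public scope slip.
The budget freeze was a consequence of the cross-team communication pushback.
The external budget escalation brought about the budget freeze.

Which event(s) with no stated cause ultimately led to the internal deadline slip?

Tracing upstream from the internal deadline slip: the internal deadline slip ← the budget freeze ← the cross-team communication pushback ← the informal morale freeze ← the public scope slip.
A separate upstream branch: the internal deadline slip ← the budget freeze ← the external budget escalation.
Each of those chain origins has no stated cause.

the external budget escalation, the public scope slip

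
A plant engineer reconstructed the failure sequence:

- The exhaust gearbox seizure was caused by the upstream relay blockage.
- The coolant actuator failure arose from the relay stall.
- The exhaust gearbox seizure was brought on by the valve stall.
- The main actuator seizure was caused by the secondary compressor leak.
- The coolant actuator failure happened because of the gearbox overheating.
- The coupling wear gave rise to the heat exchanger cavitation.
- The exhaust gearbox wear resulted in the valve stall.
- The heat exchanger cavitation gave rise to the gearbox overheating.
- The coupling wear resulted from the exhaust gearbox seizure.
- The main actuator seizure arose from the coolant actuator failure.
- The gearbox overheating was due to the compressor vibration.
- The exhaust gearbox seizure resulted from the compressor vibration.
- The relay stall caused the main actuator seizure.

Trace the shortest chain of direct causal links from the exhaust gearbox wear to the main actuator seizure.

the exhaust gearbox wear → the valve stall → the exhaust gearbox seizure → the coupling wear → the heat exchanger cavitation → the gearbox overheating → the coolant actuator failure → the main actuator seizure

the exhaust gearbox wear → the valve stall
the valve stall → the exhaust gearbox seizure
the exhaust gearbox seizure → the coupling wear
the coupling wear → the heat exchanger cavitation
the heat exchanger cavitation → the gearbox overheating
the gearbox overheating → the coolant actuator failure
the coolant actuator failure → the main actuator seizure
Length: 7 steps.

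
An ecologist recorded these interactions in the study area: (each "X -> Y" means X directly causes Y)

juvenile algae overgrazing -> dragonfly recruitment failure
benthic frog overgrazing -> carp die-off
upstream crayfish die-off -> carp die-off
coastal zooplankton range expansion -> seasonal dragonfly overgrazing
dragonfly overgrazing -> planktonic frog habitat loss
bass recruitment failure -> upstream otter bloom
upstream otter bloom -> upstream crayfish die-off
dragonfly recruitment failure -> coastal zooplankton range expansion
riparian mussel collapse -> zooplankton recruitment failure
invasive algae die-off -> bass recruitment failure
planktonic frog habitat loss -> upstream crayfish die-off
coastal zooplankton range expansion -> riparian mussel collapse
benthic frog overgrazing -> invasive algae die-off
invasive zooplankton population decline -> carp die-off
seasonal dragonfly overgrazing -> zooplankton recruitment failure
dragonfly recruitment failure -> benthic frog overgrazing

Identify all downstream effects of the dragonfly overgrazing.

the carp die-off, the planktonic frog habitat loss, the upstream crayfish die-off

Direct effects: the planktonic frog habitat loss.
2 steps out: the upstream crayfish die-off.
3 steps out: the carp die-off.
Not reachable from it: the juvenile algae overgrazing, the dragonfly recruitment failure, the coastal zooplankton range expansion, the benthic frog overgrazing, the seasonal dragonfly overgrazing, the invasive algae die-off, the bass recruitment failure, the upstream otter bloom, the riparian mussel collapse, the zooplankton recruitment failure, the invasive zooplankton population decline.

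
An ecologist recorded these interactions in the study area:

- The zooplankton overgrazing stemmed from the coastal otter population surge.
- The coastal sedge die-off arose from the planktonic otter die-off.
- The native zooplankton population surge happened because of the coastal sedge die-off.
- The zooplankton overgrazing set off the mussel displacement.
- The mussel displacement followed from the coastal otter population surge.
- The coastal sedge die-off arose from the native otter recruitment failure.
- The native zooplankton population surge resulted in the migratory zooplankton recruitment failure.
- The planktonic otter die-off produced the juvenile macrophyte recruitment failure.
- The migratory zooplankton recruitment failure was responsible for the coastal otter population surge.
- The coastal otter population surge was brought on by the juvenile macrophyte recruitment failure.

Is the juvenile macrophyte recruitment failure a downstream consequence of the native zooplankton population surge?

The native zooplankton population surge leads to the migratory zooplankton recruitment failure, the coastal otter population surge, the zooplankton overgrazing, the mussel displacement; the juvenile macrophyte recruitment failure is not among them.

No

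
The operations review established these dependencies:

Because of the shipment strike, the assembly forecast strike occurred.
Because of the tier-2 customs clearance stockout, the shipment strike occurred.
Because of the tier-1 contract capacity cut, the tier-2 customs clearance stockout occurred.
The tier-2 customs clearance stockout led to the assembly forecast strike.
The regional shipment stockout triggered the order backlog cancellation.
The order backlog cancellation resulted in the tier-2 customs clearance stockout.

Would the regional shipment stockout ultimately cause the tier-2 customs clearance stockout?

There is a causal chain: the regional shipment stockout → the order backlog cancellation → the tier-2 customs clearance stockout.

Yes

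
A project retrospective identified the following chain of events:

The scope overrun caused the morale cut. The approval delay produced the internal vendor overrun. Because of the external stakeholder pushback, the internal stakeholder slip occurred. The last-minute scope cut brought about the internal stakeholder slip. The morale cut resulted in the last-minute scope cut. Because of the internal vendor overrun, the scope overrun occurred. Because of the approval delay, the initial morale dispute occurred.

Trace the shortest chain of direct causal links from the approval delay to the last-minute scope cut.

the approval delay → the internal vendor overrun
the internal vendor overrun → the scope overrun
the scope overrun → the morale cut
the morale cut → the last-minute scope cut
Length: 4 steps.

the approval delay → the internal vendor overrun → the scope overrun → the morale cut → the last-minute scope cut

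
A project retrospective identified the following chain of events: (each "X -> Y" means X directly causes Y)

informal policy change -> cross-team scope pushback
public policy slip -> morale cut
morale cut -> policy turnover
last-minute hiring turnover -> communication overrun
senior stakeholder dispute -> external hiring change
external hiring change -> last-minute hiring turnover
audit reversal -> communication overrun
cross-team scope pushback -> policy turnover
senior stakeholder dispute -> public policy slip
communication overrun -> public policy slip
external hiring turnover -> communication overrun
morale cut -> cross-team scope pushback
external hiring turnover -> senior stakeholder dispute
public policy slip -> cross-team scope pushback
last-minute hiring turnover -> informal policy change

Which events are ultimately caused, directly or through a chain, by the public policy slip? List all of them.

the cross-team scope pushback, the morale cut, the policy turnover

Direct effects: the morale cut, the cross-team scope pushback.
2 steps out: the policy turnover.
Not reachable from it: the external hiring turnover, the senior stakeholder dispute, the external hiring change, the audit reversal, the last-minute hiring turnover, the communication overrun, the informal policy change.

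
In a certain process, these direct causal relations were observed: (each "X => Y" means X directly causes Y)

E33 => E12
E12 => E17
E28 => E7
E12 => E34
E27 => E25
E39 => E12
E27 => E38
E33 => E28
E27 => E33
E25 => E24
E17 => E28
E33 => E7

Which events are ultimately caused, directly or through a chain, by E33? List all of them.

Direct effects: E12, E28, E7.
2 steps out: E17, E34.
Not reachable from it: E39, E27, E38, E25, E24.

E12, E17, E28, E34, E7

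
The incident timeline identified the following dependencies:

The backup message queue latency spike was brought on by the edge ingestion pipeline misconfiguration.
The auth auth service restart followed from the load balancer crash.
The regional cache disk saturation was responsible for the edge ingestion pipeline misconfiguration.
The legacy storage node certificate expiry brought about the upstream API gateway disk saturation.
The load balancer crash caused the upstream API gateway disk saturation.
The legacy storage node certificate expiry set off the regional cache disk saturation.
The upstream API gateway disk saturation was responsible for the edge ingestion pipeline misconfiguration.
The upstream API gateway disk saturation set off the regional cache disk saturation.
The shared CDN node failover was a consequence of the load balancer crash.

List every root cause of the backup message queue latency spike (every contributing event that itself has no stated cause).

Tracing upstream from the backup message queue latency spike: the backup message queue latency spike ← the edge ingestion pipeline misconfiguration ← the upstream API gateway disk saturation ← the load balancer crash.
A separate upstream branch: the backup message queue latency spike ← the edge ingestion pipeline misconfiguration ← the upstream API gateway disk saturation ← the legacy storage node certificate expiry.
Each of those chain origins has no stated cause.

the legacy storage node certificate expiry, the load balancer crash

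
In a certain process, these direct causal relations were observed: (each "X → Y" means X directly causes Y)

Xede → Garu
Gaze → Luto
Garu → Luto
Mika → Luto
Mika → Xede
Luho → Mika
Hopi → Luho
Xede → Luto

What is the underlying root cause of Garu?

Hopi

Tracing upstream from Garu: Garu ← Xede ← Mika ← Luho ← Hopi.
Hopi has no stated cause, so it is the root.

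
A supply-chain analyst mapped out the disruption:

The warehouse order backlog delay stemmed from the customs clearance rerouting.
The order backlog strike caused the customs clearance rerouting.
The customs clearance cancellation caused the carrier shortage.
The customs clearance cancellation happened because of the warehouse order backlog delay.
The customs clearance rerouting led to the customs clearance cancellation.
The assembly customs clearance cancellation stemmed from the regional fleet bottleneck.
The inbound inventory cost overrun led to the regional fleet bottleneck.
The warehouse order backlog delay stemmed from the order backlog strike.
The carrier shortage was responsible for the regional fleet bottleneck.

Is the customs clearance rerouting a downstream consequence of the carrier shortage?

The carrier shortage leads to the regional fleet bottleneck, the assembly customs clearance cancellation; the customs clearance rerouting is not among them.

No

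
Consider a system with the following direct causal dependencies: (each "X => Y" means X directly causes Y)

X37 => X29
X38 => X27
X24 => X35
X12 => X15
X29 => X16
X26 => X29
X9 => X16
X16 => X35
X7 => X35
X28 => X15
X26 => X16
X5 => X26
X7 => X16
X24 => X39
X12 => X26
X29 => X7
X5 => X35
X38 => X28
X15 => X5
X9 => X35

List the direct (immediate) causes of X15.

X12, X28

Upstream contributors include X38, but only X12, X28 feed directly into X15.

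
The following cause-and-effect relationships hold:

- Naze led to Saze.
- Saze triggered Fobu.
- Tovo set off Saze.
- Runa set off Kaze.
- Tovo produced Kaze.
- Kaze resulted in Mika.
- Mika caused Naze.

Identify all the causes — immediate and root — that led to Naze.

Kaze, Mika, Runa, Tovo

Immediate cause of Naze: Mika.
Further upstream: Tovo, Kaze, Runa.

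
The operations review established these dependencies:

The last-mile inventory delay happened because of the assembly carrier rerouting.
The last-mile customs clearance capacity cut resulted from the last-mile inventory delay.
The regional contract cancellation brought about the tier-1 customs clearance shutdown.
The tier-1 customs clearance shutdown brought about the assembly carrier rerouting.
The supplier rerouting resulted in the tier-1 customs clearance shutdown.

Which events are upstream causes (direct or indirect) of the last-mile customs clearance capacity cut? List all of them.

Immediate cause of the last-mile customs clearance capacity cut: the last-mile inventory delay.
Further upstream: the regional contract cancellation, the tier-1 customs clearance shutdown, the assembly carrier rerouting, the supplier rerouting.

the assembly carrier rerouting, the last-mile inventory delay, the regional contract cancellation, the supplier rerouting, the tier-1 customs clearance shutdown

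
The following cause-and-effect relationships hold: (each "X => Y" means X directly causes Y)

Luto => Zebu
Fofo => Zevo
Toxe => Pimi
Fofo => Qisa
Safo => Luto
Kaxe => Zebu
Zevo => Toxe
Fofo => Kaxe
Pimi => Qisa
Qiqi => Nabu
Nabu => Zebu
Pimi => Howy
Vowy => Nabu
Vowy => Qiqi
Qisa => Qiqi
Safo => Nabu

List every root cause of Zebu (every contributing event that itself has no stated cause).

Tracing upstream from Zebu: Zebu ← Kaxe ← Fofo.
A separate upstream branch: Zebu ← Nabu ← Vowy.
A separate upstream branch: Zebu ← Luto ← Safo.
Each of those chain origins has no stated cause.

Fofo, Safo, Vowy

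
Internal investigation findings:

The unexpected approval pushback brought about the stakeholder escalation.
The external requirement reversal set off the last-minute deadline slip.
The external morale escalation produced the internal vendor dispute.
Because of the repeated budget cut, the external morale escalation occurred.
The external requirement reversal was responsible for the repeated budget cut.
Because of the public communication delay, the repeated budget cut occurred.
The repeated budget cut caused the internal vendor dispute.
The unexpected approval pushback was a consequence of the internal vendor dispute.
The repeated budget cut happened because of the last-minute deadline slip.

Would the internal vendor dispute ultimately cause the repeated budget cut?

The internal vendor dispute leads to the unexpected approval pushback, the stakeholder escalation; the repeated budget cut is not among them.

No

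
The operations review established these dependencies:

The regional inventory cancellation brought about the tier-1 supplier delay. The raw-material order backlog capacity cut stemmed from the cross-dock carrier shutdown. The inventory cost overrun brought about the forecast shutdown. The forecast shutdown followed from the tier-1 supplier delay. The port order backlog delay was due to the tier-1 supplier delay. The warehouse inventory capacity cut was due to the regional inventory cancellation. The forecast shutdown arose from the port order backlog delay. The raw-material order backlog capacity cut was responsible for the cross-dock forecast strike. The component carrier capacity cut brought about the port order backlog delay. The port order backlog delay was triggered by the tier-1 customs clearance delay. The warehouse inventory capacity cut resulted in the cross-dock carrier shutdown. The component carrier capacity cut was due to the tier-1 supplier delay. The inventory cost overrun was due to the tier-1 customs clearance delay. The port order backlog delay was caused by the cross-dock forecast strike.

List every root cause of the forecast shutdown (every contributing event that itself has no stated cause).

the regional inventory cancellation, the tier-1 customs clearance delay

Tracing upstream from the forecast shutdown: the forecast shutdown ← the tier-1 supplier delay ← the regional inventory cancellation.
A separate upstream branch: the forecast shutdown ← the inventory cost overrun ← the tier-1 customs clearance delay.
Each of those chain origins has no stated cause.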